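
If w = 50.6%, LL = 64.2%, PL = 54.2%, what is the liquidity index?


Result: -0.36

Derivation:
First compute the plasticity index:
PI = LL - PL = 64.2 - 54.2 = 10.0
Then compute the liquidity index:
LI = (w - PL) / PI
LI = (50.6 - 54.2) / 10.0
LI = -0.36


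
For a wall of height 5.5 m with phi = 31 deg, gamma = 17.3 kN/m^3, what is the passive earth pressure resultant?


Compute passive earth pressure coefficient:
Kp = tan^2(45 + phi/2) = tan^2(60.5) = 3.124035
Compute passive force:
Pp = 0.5 * Kp * gamma * H^2
Pp = 0.5 * 3.124035 * 17.3 * 5.5^2
Pp = 817.44 kN/m


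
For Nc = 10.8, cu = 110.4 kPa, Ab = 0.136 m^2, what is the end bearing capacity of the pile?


Using Qb = Nc * cu * Ab
Qb = 10.8 * 110.4 * 0.136
Qb = 162.16 kN


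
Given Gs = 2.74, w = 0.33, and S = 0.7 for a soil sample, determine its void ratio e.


Result: 1.2917

Derivation:
Using the relation e = Gs * w / S
e = 2.74 * 0.33 / 0.7
e = 1.2917


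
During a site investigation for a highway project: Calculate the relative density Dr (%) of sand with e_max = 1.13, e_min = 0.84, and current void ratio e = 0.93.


Result: 68.97 %

Derivation:
Using Dr = (e_max - e) / (e_max - e_min) * 100
e_max - e = 1.13 - 0.93 = 0.2
e_max - e_min = 1.13 - 0.84 = 0.29
Dr = 0.2 / 0.29 * 100
Dr = 68.97 %


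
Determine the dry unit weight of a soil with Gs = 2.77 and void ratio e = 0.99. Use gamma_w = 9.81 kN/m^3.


Result: 13.655 kN/m^3

Derivation:
Using gamma_d = Gs * gamma_w / (1 + e)
gamma_d = 2.77 * 9.81 / (1 + 0.99)
gamma_d = 2.77 * 9.81 / 1.99
gamma_d = 13.655 kN/m^3


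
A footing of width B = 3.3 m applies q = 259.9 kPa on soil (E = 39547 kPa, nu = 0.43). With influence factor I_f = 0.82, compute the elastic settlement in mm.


Using Se = q * B * (1 - nu^2) * I_f / E
1 - nu^2 = 1 - 0.43^2 = 0.8151
Se = 259.9 * 3.3 * 0.8151 * 0.82 / 39547
Se = 0.014495 m
Convert to mm: Se = 0.014495 * 1000 = 14.495 mm


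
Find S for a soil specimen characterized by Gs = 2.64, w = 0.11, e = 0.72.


Using S = Gs * w / e
S = 2.64 * 0.11 / 0.72
S = 0.4033


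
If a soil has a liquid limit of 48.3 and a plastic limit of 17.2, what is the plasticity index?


Using PI = LL - PL
PI = 48.3 - 17.2
PI = 31.1


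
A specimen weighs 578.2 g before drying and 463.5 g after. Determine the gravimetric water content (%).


Using w = (m_wet - m_dry) / m_dry * 100
m_wet - m_dry = 578.2 - 463.5 = 114.7 g
w = 114.7 / 463.5 * 100
w = 24.75 %


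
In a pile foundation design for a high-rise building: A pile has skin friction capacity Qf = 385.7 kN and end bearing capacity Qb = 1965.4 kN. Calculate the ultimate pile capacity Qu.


Using Qu = Qf + Qb
Qu = 385.7 + 1965.4
Qu = 2351.1 kN


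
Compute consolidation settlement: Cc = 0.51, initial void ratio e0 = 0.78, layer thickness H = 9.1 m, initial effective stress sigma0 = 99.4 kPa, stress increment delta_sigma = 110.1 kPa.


Using Sc = Cc * H / (1 + e0) * log10((sigma0 + delta_sigma) / sigma0)
Stress ratio = (99.4 + 110.1) / 99.4 = 2.10765
log10(2.10765) = 0.323798
Cc * H / (1 + e0) = 0.51 * 9.1 / (1 + 0.78) = 2.6073
Sc = 2.6073 * 0.323798
Sc = 0.8442 m


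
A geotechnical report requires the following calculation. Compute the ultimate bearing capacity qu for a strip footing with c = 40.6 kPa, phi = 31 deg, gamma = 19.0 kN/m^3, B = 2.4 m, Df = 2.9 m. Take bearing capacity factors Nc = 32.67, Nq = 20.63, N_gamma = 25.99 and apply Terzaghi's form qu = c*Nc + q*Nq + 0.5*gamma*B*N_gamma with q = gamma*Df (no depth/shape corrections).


Result: 3055.69 kPa

Derivation:
Compute qu = c*Nc + gamma*Df*Nq + 0.5*gamma*B*N_gamma
Term 1: 40.6 * 32.67 = 1326.402
Term 2: 19.0 * 2.9 * 20.63 = 1136.713
Term 3: 0.5 * 19.0 * 2.4 * 25.99 = 592.572
qu = 1326.402 + 1136.713 + 592.572
qu = 3055.69 kPa


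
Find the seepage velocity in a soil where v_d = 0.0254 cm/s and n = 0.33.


Result: 0.07697 cm/s

Derivation:
Using v_s = v_d / n
v_s = 0.0254 / 0.33
v_s = 0.07697 cm/s


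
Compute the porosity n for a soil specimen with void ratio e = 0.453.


Using the relation n = e / (1 + e)
n = 0.453 / (1 + 0.453)
n = 0.453 / 1.453
n = 0.3118


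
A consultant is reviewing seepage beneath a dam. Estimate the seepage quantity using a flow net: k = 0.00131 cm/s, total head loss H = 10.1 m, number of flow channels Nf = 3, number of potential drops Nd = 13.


Result: 3.053e-05 m^3/s per m

Derivation:
Convert k to m/s for unit consistency with H:
k = 0.00131 cm/s = 0.00131 / 100 m/s = 1.31e-05 m/s
Using q = k * H * Nf / Nd
Nf / Nd = 3 / 13 = 0.2308
q = 1.31e-05 * 10.1 * 0.2308
q = 3.053e-05 m^3/s per m


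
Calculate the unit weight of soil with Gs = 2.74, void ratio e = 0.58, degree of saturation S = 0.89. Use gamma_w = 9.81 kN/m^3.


Using gamma = gamma_w * (Gs + S*e) / (1 + e)
Numerator: Gs + S*e = 2.74 + 0.89*0.58 = 3.2562
Denominator: 1 + e = 1 + 0.58 = 1.58
gamma = 9.81 * 3.2562 / 1.58
gamma = 20.217 kN/m^3


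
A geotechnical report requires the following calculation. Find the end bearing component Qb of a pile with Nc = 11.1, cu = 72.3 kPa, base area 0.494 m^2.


Using Qb = Nc * cu * Ab
Qb = 11.1 * 72.3 * 0.494
Qb = 396.45 kN


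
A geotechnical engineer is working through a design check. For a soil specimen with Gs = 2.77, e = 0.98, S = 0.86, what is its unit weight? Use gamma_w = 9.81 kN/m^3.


Using gamma = gamma_w * (Gs + S*e) / (1 + e)
Numerator: Gs + S*e = 2.77 + 0.86*0.98 = 3.6128
Denominator: 1 + e = 1 + 0.98 = 1.98
gamma = 9.81 * 3.6128 / 1.98
gamma = 17.9 kN/m^3


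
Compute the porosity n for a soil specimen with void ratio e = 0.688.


Using the relation n = e / (1 + e)
n = 0.688 / (1 + 0.688)
n = 0.688 / 1.688
n = 0.4076


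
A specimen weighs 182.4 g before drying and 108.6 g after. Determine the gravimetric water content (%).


Using w = (m_wet - m_dry) / m_dry * 100
m_wet - m_dry = 182.4 - 108.6 = 73.8 g
w = 73.8 / 108.6 * 100
w = 67.96 %


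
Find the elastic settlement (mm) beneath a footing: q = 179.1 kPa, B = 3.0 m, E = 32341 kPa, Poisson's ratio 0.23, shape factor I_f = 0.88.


Using Se = q * B * (1 - nu^2) * I_f / E
1 - nu^2 = 1 - 0.23^2 = 0.9471
Se = 179.1 * 3.0 * 0.9471 * 0.88 / 32341
Se = 0.013847 m
Convert to mm: Se = 0.013847 * 1000 = 13.847 mm


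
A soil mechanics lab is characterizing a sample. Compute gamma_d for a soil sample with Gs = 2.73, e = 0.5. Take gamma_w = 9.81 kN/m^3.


Using gamma_d = Gs * gamma_w / (1 + e)
gamma_d = 2.73 * 9.81 / (1 + 0.5)
gamma_d = 2.73 * 9.81 / 1.5
gamma_d = 17.854 kN/m^3


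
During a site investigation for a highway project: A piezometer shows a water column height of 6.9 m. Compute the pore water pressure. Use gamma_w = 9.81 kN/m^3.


Using u = gamma_w * h_w
u = 9.81 * 6.9
u = 67.69 kPa


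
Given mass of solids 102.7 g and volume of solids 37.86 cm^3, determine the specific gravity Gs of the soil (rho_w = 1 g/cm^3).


Using Gs = m_s / (V_s * rho_w)
Since rho_w = 1 g/cm^3:
Gs = 102.7 / 37.86
Gs = 2.713


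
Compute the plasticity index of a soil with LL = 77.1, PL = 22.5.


Result: 54.6

Derivation:
Using PI = LL - PL
PI = 77.1 - 22.5
PI = 54.6


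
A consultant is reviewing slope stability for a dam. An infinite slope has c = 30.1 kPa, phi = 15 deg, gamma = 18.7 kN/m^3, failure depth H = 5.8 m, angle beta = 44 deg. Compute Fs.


Result: 0.833

Derivation:
Using Fs = c / (gamma*H*sin(beta)*cos(beta)) + tan(phi)/tan(beta)
Cohesion contribution = 30.1 / (18.7*5.8*sin(44)*cos(44))
Cohesion contribution = 0.555382
Friction contribution = tan(15)/tan(44) = 0.27747
Fs = 0.555382 + 0.27747
Fs = 0.833


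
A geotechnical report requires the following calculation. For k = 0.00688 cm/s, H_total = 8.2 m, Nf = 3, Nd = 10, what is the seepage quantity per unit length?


Convert k to m/s for unit consistency with H:
k = 0.00688 cm/s = 0.00688 / 100 m/s = 6.88e-05 m/s
Using q = k * H * Nf / Nd
Nf / Nd = 3 / 10 = 0.3
q = 6.88e-05 * 8.2 * 0.3
q = 0.0001692 m^3/s per m


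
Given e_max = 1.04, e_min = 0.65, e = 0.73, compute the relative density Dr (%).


Result: 79.49 %

Derivation:
Using Dr = (e_max - e) / (e_max - e_min) * 100
e_max - e = 1.04 - 0.73 = 0.31
e_max - e_min = 1.04 - 0.65 = 0.39
Dr = 0.31 / 0.39 * 100
Dr = 79.49 %


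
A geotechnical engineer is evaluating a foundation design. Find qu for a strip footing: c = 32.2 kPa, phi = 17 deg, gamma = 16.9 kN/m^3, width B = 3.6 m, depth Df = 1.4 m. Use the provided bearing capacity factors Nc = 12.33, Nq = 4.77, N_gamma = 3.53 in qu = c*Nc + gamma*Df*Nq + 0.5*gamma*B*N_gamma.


Compute qu = c*Nc + gamma*Df*Nq + 0.5*gamma*B*N_gamma
Term 1: 32.2 * 12.33 = 397.026
Term 2: 16.9 * 1.4 * 4.77 = 112.8582
Term 3: 0.5 * 16.9 * 3.6 * 3.53 = 107.3826
qu = 397.026 + 112.8582 + 107.3826
qu = 617.27 kPa


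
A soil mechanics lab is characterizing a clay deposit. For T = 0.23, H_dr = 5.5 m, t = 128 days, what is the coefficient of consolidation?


Using cv = T * H_dr^2 / t
H_dr^2 = 5.5^2 = 30.25
cv = 0.23 * 30.25 / 128
cv = 0.05436 m^2/day


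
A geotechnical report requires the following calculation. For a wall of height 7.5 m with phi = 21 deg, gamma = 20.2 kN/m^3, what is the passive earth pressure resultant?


Compute passive earth pressure coefficient:
Kp = tan^2(45 + phi/2) = tan^2(55.5) = 2.117051
Compute passive force:
Pp = 0.5 * Kp * gamma * H^2
Pp = 0.5 * 2.117051 * 20.2 * 7.5^2
Pp = 1202.75 kN/m


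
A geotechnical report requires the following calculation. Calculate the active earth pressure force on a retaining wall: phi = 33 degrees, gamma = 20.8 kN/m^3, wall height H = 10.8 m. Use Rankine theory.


Compute active earth pressure coefficient:
Ka = tan^2(45 - phi/2) = tan^2(28.5) = 0.294801
Compute active force:
Pa = 0.5 * Ka * gamma * H^2
Pa = 0.5 * 0.294801 * 20.8 * 10.8^2
Pa = 357.61 kN/m


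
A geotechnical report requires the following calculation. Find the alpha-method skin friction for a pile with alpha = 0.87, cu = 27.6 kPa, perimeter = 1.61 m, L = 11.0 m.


Result: 425.25 kN

Derivation:
Using Qs = alpha * cu * perimeter * L
Qs = 0.87 * 27.6 * 1.61 * 11.0
Qs = 425.25 kN


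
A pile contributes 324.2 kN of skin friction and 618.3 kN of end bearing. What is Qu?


Using Qu = Qf + Qb
Qu = 324.2 + 618.3
Qu = 942.5 kN


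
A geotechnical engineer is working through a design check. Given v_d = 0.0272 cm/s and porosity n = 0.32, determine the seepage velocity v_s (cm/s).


Using v_s = v_d / n
v_s = 0.0272 / 0.32
v_s = 0.085 cm/s


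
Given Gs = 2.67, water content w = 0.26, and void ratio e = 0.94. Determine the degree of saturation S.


Result: 0.7385

Derivation:
Using S = Gs * w / e
S = 2.67 * 0.26 / 0.94
S = 0.7385


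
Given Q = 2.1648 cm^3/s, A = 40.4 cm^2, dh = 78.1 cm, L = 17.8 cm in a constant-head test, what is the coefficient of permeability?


Result: 0.012213 cm/s

Derivation:
Compute hydraulic gradient:
i = dh / L = 78.1 / 17.8 = 4.38764
Then apply Darcy's law:
k = Q / (A * i)
k = 2.1648 / (40.4 * 4.38764)
k = 2.1648 / 177.261
k = 0.012213 cm/s


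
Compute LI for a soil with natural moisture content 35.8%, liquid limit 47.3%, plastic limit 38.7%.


Result: -0.337

Derivation:
First compute the plasticity index:
PI = LL - PL = 47.3 - 38.7 = 8.6
Then compute the liquidity index:
LI = (w - PL) / PI
LI = (35.8 - 38.7) / 8.6
LI = -0.337


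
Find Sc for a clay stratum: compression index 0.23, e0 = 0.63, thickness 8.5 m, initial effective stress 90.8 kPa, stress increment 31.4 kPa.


Using Sc = Cc * H / (1 + e0) * log10((sigma0 + delta_sigma) / sigma0)
Stress ratio = (90.8 + 31.4) / 90.8 = 1.34581
log10(1.34581) = 0.128985
Cc * H / (1 + e0) = 0.23 * 8.5 / (1 + 0.63) = 1.19939
Sc = 1.19939 * 0.128985
Sc = 0.1547 m


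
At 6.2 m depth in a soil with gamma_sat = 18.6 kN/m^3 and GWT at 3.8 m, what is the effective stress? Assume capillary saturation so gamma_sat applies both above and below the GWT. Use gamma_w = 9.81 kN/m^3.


Result: 91.78 kPa

Derivation:
Total stress = gamma_sat * depth
sigma = 18.6 * 6.2 = 115.32 kPa
Pore water pressure u = gamma_w * (depth - d_wt)
u = 9.81 * (6.2 - 3.8) = 23.544 kPa
Effective stress = sigma - u
sigma' = 115.32 - 23.544 = 91.78 kPa


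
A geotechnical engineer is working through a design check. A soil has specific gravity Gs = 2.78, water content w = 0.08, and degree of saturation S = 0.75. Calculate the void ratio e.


Using the relation e = Gs * w / S
e = 2.78 * 0.08 / 0.75
e = 0.2965


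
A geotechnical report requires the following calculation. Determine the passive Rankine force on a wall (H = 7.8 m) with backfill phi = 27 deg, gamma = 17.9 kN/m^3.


Result: 1450.02 kN/m

Derivation:
Compute passive earth pressure coefficient:
Kp = tan^2(45 + phi/2) = tan^2(58.5) = 2.66294
Compute passive force:
Pp = 0.5 * Kp * gamma * H^2
Pp = 0.5 * 2.66294 * 17.9 * 7.8^2
Pp = 1450.02 kN/m


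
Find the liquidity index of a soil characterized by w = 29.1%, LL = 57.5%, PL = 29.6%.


First compute the plasticity index:
PI = LL - PL = 57.5 - 29.6 = 27.9
Then compute the liquidity index:
LI = (w - PL) / PI
LI = (29.1 - 29.6) / 27.9
LI = -0.018


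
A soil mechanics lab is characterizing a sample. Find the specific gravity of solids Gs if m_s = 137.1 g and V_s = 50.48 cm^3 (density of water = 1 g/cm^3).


Result: 2.716

Derivation:
Using Gs = m_s / (V_s * rho_w)
Since rho_w = 1 g/cm^3:
Gs = 137.1 / 50.48
Gs = 2.716


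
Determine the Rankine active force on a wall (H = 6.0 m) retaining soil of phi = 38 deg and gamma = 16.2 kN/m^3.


Compute active earth pressure coefficient:
Ka = tan^2(45 - phi/2) = tan^2(26.0) = 0.237883
Compute active force:
Pa = 0.5 * Ka * gamma * H^2
Pa = 0.5 * 0.237883 * 16.2 * 6.0^2
Pa = 69.37 kN/m


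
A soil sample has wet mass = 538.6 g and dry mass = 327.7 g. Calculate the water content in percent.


Result: 64.36 %

Derivation:
Using w = (m_wet - m_dry) / m_dry * 100
m_wet - m_dry = 538.6 - 327.7 = 210.9 g
w = 210.9 / 327.7 * 100
w = 64.36 %


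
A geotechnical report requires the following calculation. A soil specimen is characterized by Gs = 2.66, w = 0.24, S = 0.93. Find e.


Using the relation e = Gs * w / S
e = 2.66 * 0.24 / 0.93
e = 0.6865


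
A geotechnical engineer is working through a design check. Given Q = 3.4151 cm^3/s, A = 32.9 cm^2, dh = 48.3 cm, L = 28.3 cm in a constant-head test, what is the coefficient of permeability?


Compute hydraulic gradient:
i = dh / L = 48.3 / 28.3 = 1.70671
Then apply Darcy's law:
k = Q / (A * i)
k = 3.4151 / (32.9 * 1.70671)
k = 3.4151 / 56.1509
k = 0.06082 cm/s


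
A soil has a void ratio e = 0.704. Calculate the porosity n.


Using the relation n = e / (1 + e)
n = 0.704 / (1 + 0.704)
n = 0.704 / 1.704
n = 0.4131


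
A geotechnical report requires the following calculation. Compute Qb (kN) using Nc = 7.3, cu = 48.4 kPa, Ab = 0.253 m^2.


Using Qb = Nc * cu * Ab
Qb = 7.3 * 48.4 * 0.253
Qb = 89.39 kN


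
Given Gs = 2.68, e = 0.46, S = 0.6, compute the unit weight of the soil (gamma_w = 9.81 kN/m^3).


Using gamma = gamma_w * (Gs + S*e) / (1 + e)
Numerator: Gs + S*e = 2.68 + 0.6*0.46 = 2.956
Denominator: 1 + e = 1 + 0.46 = 1.46
gamma = 9.81 * 2.956 / 1.46
gamma = 19.862 kN/m^3


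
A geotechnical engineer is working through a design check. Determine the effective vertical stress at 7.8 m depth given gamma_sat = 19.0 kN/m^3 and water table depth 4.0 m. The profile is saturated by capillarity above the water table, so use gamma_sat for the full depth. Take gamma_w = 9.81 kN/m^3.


Total stress = gamma_sat * depth
sigma = 19.0 * 7.8 = 148.2 kPa
Pore water pressure u = gamma_w * (depth - d_wt)
u = 9.81 * (7.8 - 4.0) = 37.278 kPa
Effective stress = sigma - u
sigma' = 148.2 - 37.278 = 110.92 kPa


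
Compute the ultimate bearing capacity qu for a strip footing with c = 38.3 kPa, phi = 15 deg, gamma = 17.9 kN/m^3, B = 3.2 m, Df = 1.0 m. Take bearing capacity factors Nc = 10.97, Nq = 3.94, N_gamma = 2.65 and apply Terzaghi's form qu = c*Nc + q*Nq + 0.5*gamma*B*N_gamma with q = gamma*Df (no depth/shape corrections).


Compute qu = c*Nc + gamma*Df*Nq + 0.5*gamma*B*N_gamma
Term 1: 38.3 * 10.97 = 420.151
Term 2: 17.9 * 1.0 * 3.94 = 70.526
Term 3: 0.5 * 17.9 * 3.2 * 2.65 = 75.896
qu = 420.151 + 70.526 + 75.896
qu = 566.57 kPa


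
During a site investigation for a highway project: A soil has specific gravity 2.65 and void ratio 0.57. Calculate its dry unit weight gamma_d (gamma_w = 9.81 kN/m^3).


Using gamma_d = Gs * gamma_w / (1 + e)
gamma_d = 2.65 * 9.81 / (1 + 0.57)
gamma_d = 2.65 * 9.81 / 1.57
gamma_d = 16.558 kN/m^3


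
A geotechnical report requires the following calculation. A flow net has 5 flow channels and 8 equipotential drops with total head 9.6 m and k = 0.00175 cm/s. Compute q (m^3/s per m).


Convert k to m/s for unit consistency with H:
k = 0.00175 cm/s = 0.00175 / 100 m/s = 1.75e-05 m/s
Using q = k * H * Nf / Nd
Nf / Nd = 5 / 8 = 0.625
q = 1.75e-05 * 9.6 * 0.625
q = 0.000105 m^3/s per m


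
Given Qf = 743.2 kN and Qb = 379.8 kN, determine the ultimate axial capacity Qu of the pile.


Result: 1123.0 kN

Derivation:
Using Qu = Qf + Qb
Qu = 743.2 + 379.8
Qu = 1123.0 kN


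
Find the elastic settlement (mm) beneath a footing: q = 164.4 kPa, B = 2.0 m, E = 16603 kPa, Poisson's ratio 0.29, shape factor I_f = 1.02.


Result: 18.501 mm

Derivation:
Using Se = q * B * (1 - nu^2) * I_f / E
1 - nu^2 = 1 - 0.29^2 = 0.9159
Se = 164.4 * 2.0 * 0.9159 * 1.02 / 16603
Se = 0.018501 m
Convert to mm: Se = 0.018501 * 1000 = 18.501 mm


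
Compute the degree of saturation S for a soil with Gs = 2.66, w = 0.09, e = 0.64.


Using S = Gs * w / e
S = 2.66 * 0.09 / 0.64
S = 0.3741


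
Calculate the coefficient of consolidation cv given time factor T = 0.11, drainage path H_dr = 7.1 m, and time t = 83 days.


Result: 0.06681 m^2/day

Derivation:
Using cv = T * H_dr^2 / t
H_dr^2 = 7.1^2 = 50.41
cv = 0.11 * 50.41 / 83
cv = 0.06681 m^2/day


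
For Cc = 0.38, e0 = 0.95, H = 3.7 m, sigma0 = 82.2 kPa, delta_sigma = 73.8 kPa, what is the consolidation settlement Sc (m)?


Using Sc = Cc * H / (1 + e0) * log10((sigma0 + delta_sigma) / sigma0)
Stress ratio = (82.2 + 73.8) / 82.2 = 1.89781
log10(1.89781) = 0.278253
Cc * H / (1 + e0) = 0.38 * 3.7 / (1 + 0.95) = 0.721026
Sc = 0.721026 * 0.278253
Sc = 0.2006 m


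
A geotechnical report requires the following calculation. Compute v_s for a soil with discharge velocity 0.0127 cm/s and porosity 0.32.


Result: 0.03969 cm/s

Derivation:
Using v_s = v_d / n
v_s = 0.0127 / 0.32
v_s = 0.03969 cm/s


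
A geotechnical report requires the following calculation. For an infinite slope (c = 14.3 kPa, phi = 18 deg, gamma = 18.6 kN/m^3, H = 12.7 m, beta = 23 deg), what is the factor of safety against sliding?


Using Fs = c / (gamma*H*sin(beta)*cos(beta)) + tan(phi)/tan(beta)
Cohesion contribution = 14.3 / (18.6*12.7*sin(23)*cos(23))
Cohesion contribution = 0.168312
Friction contribution = tan(18)/tan(23) = 0.765463
Fs = 0.168312 + 0.765463
Fs = 0.934


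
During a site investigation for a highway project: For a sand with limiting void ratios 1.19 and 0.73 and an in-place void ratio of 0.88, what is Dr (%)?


Using Dr = (e_max - e) / (e_max - e_min) * 100
e_max - e = 1.19 - 0.88 = 0.31
e_max - e_min = 1.19 - 0.73 = 0.46
Dr = 0.31 / 0.46 * 100
Dr = 67.39 %


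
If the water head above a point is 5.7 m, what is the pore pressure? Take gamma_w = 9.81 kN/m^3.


Using u = gamma_w * h_w
u = 9.81 * 5.7
u = 55.92 kPa


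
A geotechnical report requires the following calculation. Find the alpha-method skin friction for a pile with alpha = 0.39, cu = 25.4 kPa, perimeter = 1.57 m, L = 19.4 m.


Using Qs = alpha * cu * perimeter * L
Qs = 0.39 * 25.4 * 1.57 * 19.4
Qs = 301.72 kN


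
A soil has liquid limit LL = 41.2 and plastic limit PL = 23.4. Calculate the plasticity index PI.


Using PI = LL - PL
PI = 41.2 - 23.4
PI = 17.8


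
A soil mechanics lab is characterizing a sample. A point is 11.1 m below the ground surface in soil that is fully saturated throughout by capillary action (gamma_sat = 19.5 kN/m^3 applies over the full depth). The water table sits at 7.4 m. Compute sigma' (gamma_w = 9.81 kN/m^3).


Total stress = gamma_sat * depth
sigma = 19.5 * 11.1 = 216.45 kPa
Pore water pressure u = gamma_w * (depth - d_wt)
u = 9.81 * (11.1 - 7.4) = 36.297 kPa
Effective stress = sigma - u
sigma' = 216.45 - 36.297 = 180.15 kPa


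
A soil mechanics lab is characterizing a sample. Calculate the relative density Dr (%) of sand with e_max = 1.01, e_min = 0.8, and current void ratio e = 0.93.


Result: 38.1 %

Derivation:
Using Dr = (e_max - e) / (e_max - e_min) * 100
e_max - e = 1.01 - 0.93 = 0.08
e_max - e_min = 1.01 - 0.8 = 0.21
Dr = 0.08 / 0.21 * 100
Dr = 38.1 %


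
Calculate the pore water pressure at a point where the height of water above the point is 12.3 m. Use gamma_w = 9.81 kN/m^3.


Using u = gamma_w * h_w
u = 9.81 * 12.3
u = 120.66 kPa


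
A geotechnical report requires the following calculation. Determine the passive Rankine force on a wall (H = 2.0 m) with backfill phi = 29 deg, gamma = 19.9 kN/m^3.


Compute passive earth pressure coefficient:
Kp = tan^2(45 + phi/2) = tan^2(59.5) = 2.88206
Compute passive force:
Pp = 0.5 * Kp * gamma * H^2
Pp = 0.5 * 2.88206 * 19.9 * 2.0^2
Pp = 114.71 kN/m


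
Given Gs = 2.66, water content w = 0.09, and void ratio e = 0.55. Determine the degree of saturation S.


Using S = Gs * w / e
S = 2.66 * 0.09 / 0.55
S = 0.4353


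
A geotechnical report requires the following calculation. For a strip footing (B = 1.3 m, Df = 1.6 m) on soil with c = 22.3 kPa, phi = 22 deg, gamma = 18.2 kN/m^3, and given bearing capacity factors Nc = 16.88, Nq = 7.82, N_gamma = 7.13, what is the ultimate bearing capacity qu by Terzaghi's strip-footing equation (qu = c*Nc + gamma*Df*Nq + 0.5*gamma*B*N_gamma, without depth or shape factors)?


Result: 688.49 kPa

Derivation:
Compute qu = c*Nc + gamma*Df*Nq + 0.5*gamma*B*N_gamma
Term 1: 22.3 * 16.88 = 376.424
Term 2: 18.2 * 1.6 * 7.82 = 227.7184
Term 3: 0.5 * 18.2 * 1.3 * 7.13 = 84.3479
qu = 376.424 + 227.7184 + 84.3479
qu = 688.49 kPa


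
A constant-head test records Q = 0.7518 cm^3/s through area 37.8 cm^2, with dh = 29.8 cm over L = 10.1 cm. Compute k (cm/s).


Result: 0.006741 cm/s

Derivation:
Compute hydraulic gradient:
i = dh / L = 29.8 / 10.1 = 2.9505
Then apply Darcy's law:
k = Q / (A * i)
k = 0.7518 / (37.8 * 2.9505)
k = 0.7518 / 111.529
k = 0.006741 cm/s


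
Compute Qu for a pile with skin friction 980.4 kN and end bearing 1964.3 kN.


Result: 2944.7 kN

Derivation:
Using Qu = Qf + Qb
Qu = 980.4 + 1964.3
Qu = 2944.7 kN


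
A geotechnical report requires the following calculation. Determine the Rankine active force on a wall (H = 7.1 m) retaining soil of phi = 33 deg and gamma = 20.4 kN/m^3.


Compute active earth pressure coefficient:
Ka = tan^2(45 - phi/2) = tan^2(28.5) = 0.294801
Compute active force:
Pa = 0.5 * Ka * gamma * H^2
Pa = 0.5 * 0.294801 * 20.4 * 7.1^2
Pa = 151.58 kN/m


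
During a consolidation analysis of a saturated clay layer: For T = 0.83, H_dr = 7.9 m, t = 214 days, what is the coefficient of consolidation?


Using cv = T * H_dr^2 / t
H_dr^2 = 7.9^2 = 62.41
cv = 0.83 * 62.41 / 214
cv = 0.24206 m^2/day


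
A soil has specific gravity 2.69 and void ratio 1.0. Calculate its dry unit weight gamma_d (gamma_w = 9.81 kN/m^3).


Using gamma_d = Gs * gamma_w / (1 + e)
gamma_d = 2.69 * 9.81 / (1 + 1.0)
gamma_d = 2.69 * 9.81 / 2.0
gamma_d = 13.194 kN/m^3


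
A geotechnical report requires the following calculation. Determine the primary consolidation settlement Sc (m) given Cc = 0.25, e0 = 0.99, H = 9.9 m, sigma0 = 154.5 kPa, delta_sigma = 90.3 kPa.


Using Sc = Cc * H / (1 + e0) * log10((sigma0 + delta_sigma) / sigma0)
Stress ratio = (154.5 + 90.3) / 154.5 = 1.58447
log10(1.58447) = 0.199883
Cc * H / (1 + e0) = 0.25 * 9.9 / (1 + 0.99) = 1.24372
Sc = 1.24372 * 0.199883
Sc = 0.2486 m


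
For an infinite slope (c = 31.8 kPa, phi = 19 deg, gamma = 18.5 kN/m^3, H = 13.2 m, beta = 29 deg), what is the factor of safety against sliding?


Using Fs = c / (gamma*H*sin(beta)*cos(beta)) + tan(phi)/tan(beta)
Cohesion contribution = 31.8 / (18.5*13.2*sin(29)*cos(29))
Cohesion contribution = 0.307108
Friction contribution = tan(19)/tan(29) = 0.621183
Fs = 0.307108 + 0.621183
Fs = 0.928


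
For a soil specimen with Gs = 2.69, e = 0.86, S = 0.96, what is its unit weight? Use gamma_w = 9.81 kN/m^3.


Result: 18.542 kN/m^3

Derivation:
Using gamma = gamma_w * (Gs + S*e) / (1 + e)
Numerator: Gs + S*e = 2.69 + 0.96*0.86 = 3.5156
Denominator: 1 + e = 1 + 0.86 = 1.86
gamma = 9.81 * 3.5156 / 1.86
gamma = 18.542 kN/m^3


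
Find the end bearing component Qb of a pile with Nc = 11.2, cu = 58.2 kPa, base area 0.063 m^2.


Using Qb = Nc * cu * Ab
Qb = 11.2 * 58.2 * 0.063
Qb = 41.07 kN


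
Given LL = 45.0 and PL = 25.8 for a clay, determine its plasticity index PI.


Using PI = LL - PL
PI = 45.0 - 25.8
PI = 19.2


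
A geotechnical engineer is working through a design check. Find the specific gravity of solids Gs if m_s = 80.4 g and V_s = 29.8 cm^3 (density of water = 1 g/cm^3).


Using Gs = m_s / (V_s * rho_w)
Since rho_w = 1 g/cm^3:
Gs = 80.4 / 29.8
Gs = 2.698


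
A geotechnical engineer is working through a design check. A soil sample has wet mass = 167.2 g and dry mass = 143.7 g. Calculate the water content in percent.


Result: 16.35 %

Derivation:
Using w = (m_wet - m_dry) / m_dry * 100
m_wet - m_dry = 167.2 - 143.7 = 23.5 g
w = 23.5 / 143.7 * 100
w = 16.35 %


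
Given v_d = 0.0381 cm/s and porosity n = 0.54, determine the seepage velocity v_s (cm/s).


Result: 0.07056 cm/s

Derivation:
Using v_s = v_d / n
v_s = 0.0381 / 0.54
v_s = 0.07056 cm/s


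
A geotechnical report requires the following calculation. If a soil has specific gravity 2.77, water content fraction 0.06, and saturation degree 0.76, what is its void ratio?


Using the relation e = Gs * w / S
e = 2.77 * 0.06 / 0.76
e = 0.2187


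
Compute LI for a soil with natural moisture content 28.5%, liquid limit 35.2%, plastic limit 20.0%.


Result: 0.559

Derivation:
First compute the plasticity index:
PI = LL - PL = 35.2 - 20.0 = 15.2
Then compute the liquidity index:
LI = (w - PL) / PI
LI = (28.5 - 20.0) / 15.2
LI = 0.559


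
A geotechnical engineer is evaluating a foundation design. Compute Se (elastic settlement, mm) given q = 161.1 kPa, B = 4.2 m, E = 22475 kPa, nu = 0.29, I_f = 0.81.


Using Se = q * B * (1 - nu^2) * I_f / E
1 - nu^2 = 1 - 0.29^2 = 0.9159
Se = 161.1 * 4.2 * 0.9159 * 0.81 / 22475
Se = 0.022335 m
Convert to mm: Se = 0.022335 * 1000 = 22.335 mm


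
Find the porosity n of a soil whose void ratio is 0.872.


Result: 0.4658

Derivation:
Using the relation n = e / (1 + e)
n = 0.872 / (1 + 0.872)
n = 0.872 / 1.872
n = 0.4658


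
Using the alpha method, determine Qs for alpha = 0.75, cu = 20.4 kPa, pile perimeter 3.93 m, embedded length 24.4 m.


Using Qs = alpha * cu * perimeter * L
Qs = 0.75 * 20.4 * 3.93 * 24.4
Qs = 1467.15 kN


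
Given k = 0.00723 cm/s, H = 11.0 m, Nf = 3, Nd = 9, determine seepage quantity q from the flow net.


Convert k to m/s for unit consistency with H:
k = 0.00723 cm/s = 0.00723 / 100 m/s = 7.23e-05 m/s
Using q = k * H * Nf / Nd
Nf / Nd = 3 / 9 = 0.3333
q = 7.23e-05 * 11.0 * 0.3333
q = 0.0002651 m^3/s per m


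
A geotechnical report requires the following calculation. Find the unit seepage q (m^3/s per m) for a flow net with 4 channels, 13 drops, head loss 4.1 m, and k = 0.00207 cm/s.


Result: 2.611e-05 m^3/s per m

Derivation:
Convert k to m/s for unit consistency with H:
k = 0.00207 cm/s = 0.00207 / 100 m/s = 2.07e-05 m/s
Using q = k * H * Nf / Nd
Nf / Nd = 4 / 13 = 0.3077
q = 2.07e-05 * 4.1 * 0.3077
q = 2.611e-05 m^3/s per m


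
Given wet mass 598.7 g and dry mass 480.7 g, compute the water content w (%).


Using w = (m_wet - m_dry) / m_dry * 100
m_wet - m_dry = 598.7 - 480.7 = 118.0 g
w = 118.0 / 480.7 * 100
w = 24.55 %


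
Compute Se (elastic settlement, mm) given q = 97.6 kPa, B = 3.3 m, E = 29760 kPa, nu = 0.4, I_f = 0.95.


Using Se = q * B * (1 - nu^2) * I_f / E
1 - nu^2 = 1 - 0.4^2 = 0.84
Se = 97.6 * 3.3 * 0.84 * 0.95 / 29760
Se = 0.008636 m
Convert to mm: Se = 0.008636 * 1000 = 8.636 mm


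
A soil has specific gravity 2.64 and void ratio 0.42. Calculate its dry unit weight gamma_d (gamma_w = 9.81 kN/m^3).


Using gamma_d = Gs * gamma_w / (1 + e)
gamma_d = 2.64 * 9.81 / (1 + 0.42)
gamma_d = 2.64 * 9.81 / 1.42
gamma_d = 18.238 kN/m^3


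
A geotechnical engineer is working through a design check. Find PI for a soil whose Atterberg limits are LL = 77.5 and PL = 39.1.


Using PI = LL - PL
PI = 77.5 - 39.1
PI = 38.4


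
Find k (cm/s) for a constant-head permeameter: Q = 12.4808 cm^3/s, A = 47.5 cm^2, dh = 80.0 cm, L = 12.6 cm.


Compute hydraulic gradient:
i = dh / L = 80.0 / 12.6 = 6.34921
Then apply Darcy's law:
k = Q / (A * i)
k = 12.4808 / (47.5 * 6.34921)
k = 12.4808 / 301.587
k = 0.041384 cm/s


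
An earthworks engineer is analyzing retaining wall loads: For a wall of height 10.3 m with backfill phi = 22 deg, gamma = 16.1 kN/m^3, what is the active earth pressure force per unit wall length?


Result: 388.55 kN/m

Derivation:
Compute active earth pressure coefficient:
Ka = tan^2(45 - phi/2) = tan^2(34.0) = 0.454962
Compute active force:
Pa = 0.5 * Ka * gamma * H^2
Pa = 0.5 * 0.454962 * 16.1 * 10.3^2
Pa = 388.55 kN/m


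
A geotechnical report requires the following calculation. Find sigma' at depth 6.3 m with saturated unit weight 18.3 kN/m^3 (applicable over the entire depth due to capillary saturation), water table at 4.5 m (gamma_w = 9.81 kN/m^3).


Total stress = gamma_sat * depth
sigma = 18.3 * 6.3 = 115.29 kPa
Pore water pressure u = gamma_w * (depth - d_wt)
u = 9.81 * (6.3 - 4.5) = 17.658 kPa
Effective stress = sigma - u
sigma' = 115.29 - 17.658 = 97.63 kPa


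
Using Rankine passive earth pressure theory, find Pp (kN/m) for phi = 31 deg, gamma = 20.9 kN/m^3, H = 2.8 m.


Result: 255.95 kN/m

Derivation:
Compute passive earth pressure coefficient:
Kp = tan^2(45 + phi/2) = tan^2(60.5) = 3.124035
Compute passive force:
Pp = 0.5 * Kp * gamma * H^2
Pp = 0.5 * 3.124035 * 20.9 * 2.8^2
Pp = 255.95 kN/m


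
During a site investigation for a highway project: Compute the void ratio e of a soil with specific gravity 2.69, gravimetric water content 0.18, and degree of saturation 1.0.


Result: 0.4842

Derivation:
Using the relation e = Gs * w / S
e = 2.69 * 0.18 / 1.0
e = 0.4842


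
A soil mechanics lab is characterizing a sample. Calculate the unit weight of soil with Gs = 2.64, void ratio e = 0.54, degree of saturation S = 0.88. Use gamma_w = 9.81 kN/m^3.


Using gamma = gamma_w * (Gs + S*e) / (1 + e)
Numerator: Gs + S*e = 2.64 + 0.88*0.54 = 3.1152
Denominator: 1 + e = 1 + 0.54 = 1.54
gamma = 9.81 * 3.1152 / 1.54
gamma = 19.844 kN/m^3


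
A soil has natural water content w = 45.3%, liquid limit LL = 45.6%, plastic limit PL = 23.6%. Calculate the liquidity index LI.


First compute the plasticity index:
PI = LL - PL = 45.6 - 23.6 = 22.0
Then compute the liquidity index:
LI = (w - PL) / PI
LI = (45.3 - 23.6) / 22.0
LI = 0.986


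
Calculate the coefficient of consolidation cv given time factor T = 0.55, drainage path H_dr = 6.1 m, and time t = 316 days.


Using cv = T * H_dr^2 / t
H_dr^2 = 6.1^2 = 37.21
cv = 0.55 * 37.21 / 316
cv = 0.06476 m^2/day


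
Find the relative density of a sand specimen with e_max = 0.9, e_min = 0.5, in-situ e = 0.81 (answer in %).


Using Dr = (e_max - e) / (e_max - e_min) * 100
e_max - e = 0.9 - 0.81 = 0.09
e_max - e_min = 0.9 - 0.5 = 0.4
Dr = 0.09 / 0.4 * 100
Dr = 22.5 %


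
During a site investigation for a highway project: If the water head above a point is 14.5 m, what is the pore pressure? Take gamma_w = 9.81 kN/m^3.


Using u = gamma_w * h_w
u = 9.81 * 14.5
u = 142.25 kPa


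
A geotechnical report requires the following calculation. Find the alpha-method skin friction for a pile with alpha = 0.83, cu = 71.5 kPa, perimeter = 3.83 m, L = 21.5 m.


Using Qs = alpha * cu * perimeter * L
Qs = 0.83 * 71.5 * 3.83 * 21.5
Qs = 4886.76 kN


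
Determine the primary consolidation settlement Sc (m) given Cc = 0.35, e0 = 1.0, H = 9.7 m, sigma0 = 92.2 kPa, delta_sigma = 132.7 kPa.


Result: 0.6574 m

Derivation:
Using Sc = Cc * H / (1 + e0) * log10((sigma0 + delta_sigma) / sigma0)
Stress ratio = (92.2 + 132.7) / 92.2 = 2.43926
log10(2.43926) = 0.387259
Cc * H / (1 + e0) = 0.35 * 9.7 / (1 + 1.0) = 1.6975
Sc = 1.6975 * 0.387259
Sc = 0.6574 m


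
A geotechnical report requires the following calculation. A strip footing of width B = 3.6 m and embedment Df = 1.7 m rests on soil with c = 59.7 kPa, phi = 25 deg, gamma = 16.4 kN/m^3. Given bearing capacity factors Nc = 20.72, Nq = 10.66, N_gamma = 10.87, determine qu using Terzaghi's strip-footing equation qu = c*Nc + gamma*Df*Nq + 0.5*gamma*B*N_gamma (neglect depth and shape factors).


Result: 1855.07 kPa

Derivation:
Compute qu = c*Nc + gamma*Df*Nq + 0.5*gamma*B*N_gamma
Term 1: 59.7 * 20.72 = 1236.984
Term 2: 16.4 * 1.7 * 10.66 = 297.2008
Term 3: 0.5 * 16.4 * 3.6 * 10.87 = 320.8824
qu = 1236.984 + 297.2008 + 320.8824
qu = 1855.07 kPa


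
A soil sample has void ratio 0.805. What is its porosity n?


Result: 0.446

Derivation:
Using the relation n = e / (1 + e)
n = 0.805 / (1 + 0.805)
n = 0.805 / 1.805
n = 0.446


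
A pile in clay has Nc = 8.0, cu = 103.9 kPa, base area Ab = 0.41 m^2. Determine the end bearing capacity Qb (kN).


Using Qb = Nc * cu * Ab
Qb = 8.0 * 103.9 * 0.41
Qb = 340.79 kN


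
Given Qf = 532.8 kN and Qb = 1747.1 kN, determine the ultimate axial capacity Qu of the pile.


Result: 2279.9 kN

Derivation:
Using Qu = Qf + Qb
Qu = 532.8 + 1747.1
Qu = 2279.9 kN


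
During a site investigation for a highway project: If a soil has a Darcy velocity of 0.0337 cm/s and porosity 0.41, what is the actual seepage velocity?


Using v_s = v_d / n
v_s = 0.0337 / 0.41
v_s = 0.0822 cm/s


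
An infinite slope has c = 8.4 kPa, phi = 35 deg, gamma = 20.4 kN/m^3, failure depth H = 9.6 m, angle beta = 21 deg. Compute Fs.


Using Fs = c / (gamma*H*sin(beta)*cos(beta)) + tan(phi)/tan(beta)
Cohesion contribution = 8.4 / (20.4*9.6*sin(21)*cos(21))
Cohesion contribution = 0.128203
Friction contribution = tan(35)/tan(21) = 1.8241
Fs = 0.128203 + 1.8241
Fs = 1.952


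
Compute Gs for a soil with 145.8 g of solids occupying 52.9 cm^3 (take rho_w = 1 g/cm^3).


Result: 2.756

Derivation:
Using Gs = m_s / (V_s * rho_w)
Since rho_w = 1 g/cm^3:
Gs = 145.8 / 52.9
Gs = 2.756


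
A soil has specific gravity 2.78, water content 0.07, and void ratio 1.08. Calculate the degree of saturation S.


Using S = Gs * w / e
S = 2.78 * 0.07 / 1.08
S = 0.1802


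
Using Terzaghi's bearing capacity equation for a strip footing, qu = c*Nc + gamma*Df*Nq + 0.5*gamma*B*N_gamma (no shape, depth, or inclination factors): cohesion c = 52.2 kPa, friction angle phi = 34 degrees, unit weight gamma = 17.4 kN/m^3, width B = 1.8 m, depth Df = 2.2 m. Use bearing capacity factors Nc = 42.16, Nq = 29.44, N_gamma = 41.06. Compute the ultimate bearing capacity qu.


Compute qu = c*Nc + gamma*Df*Nq + 0.5*gamma*B*N_gamma
Term 1: 52.2 * 42.16 = 2200.752
Term 2: 17.4 * 2.2 * 29.44 = 1126.9632
Term 3: 0.5 * 17.4 * 1.8 * 41.06 = 642.9996
qu = 2200.752 + 1126.9632 + 642.9996
qu = 3970.71 kPa


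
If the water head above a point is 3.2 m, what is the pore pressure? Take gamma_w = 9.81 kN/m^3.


Using u = gamma_w * h_w
u = 9.81 * 3.2
u = 31.39 kPa


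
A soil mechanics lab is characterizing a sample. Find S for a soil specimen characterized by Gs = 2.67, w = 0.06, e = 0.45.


Using S = Gs * w / e
S = 2.67 * 0.06 / 0.45
S = 0.356


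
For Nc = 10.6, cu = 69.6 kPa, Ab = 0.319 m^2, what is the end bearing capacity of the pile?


Result: 235.35 kN

Derivation:
Using Qb = Nc * cu * Ab
Qb = 10.6 * 69.6 * 0.319
Qb = 235.35 kN


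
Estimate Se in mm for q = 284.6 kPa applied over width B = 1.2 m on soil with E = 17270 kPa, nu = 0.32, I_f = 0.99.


Using Se = q * B * (1 - nu^2) * I_f / E
1 - nu^2 = 1 - 0.32^2 = 0.8976
Se = 284.6 * 1.2 * 0.8976 * 0.99 / 17270
Se = 0.017573 m
Convert to mm: Se = 0.017573 * 1000 = 17.573 mm


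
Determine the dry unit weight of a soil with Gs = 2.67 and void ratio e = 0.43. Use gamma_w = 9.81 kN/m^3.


Using gamma_d = Gs * gamma_w / (1 + e)
gamma_d = 2.67 * 9.81 / (1 + 0.43)
gamma_d = 2.67 * 9.81 / 1.43
gamma_d = 18.317 kN/m^3


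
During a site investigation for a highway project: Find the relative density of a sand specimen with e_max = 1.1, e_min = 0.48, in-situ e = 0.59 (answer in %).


Using Dr = (e_max - e) / (e_max - e_min) * 100
e_max - e = 1.1 - 0.59 = 0.51
e_max - e_min = 1.1 - 0.48 = 0.62
Dr = 0.51 / 0.62 * 100
Dr = 82.26 %


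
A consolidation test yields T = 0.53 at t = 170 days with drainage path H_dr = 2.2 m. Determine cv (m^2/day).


Using cv = T * H_dr^2 / t
H_dr^2 = 2.2^2 = 4.84
cv = 0.53 * 4.84 / 170
cv = 0.01509 m^2/day


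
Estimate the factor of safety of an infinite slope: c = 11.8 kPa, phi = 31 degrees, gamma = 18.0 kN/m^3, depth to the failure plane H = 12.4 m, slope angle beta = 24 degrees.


Using Fs = c / (gamma*H*sin(beta)*cos(beta)) + tan(phi)/tan(beta)
Cohesion contribution = 11.8 / (18.0*12.4*sin(24)*cos(24))
Cohesion contribution = 0.14228
Friction contribution = tan(31)/tan(24) = 1.34956
Fs = 0.14228 + 1.34956
Fs = 1.492


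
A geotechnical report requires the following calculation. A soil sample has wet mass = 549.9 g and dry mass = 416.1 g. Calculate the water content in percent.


Using w = (m_wet - m_dry) / m_dry * 100
m_wet - m_dry = 549.9 - 416.1 = 133.8 g
w = 133.8 / 416.1 * 100
w = 32.16 %


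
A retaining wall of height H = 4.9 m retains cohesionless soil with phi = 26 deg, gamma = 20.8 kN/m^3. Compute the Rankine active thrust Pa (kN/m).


Result: 97.5 kN/m

Derivation:
Compute active earth pressure coefficient:
Ka = tan^2(45 - phi/2) = tan^2(32.0) = 0.390462
Compute active force:
Pa = 0.5 * Ka * gamma * H^2
Pa = 0.5 * 0.390462 * 20.8 * 4.9^2
Pa = 97.5 kN/m


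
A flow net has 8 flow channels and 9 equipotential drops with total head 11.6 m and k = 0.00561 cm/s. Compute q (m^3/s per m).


Convert k to m/s for unit consistency with H:
k = 0.00561 cm/s = 0.00561 / 100 m/s = 5.61e-05 m/s
Using q = k * H * Nf / Nd
Nf / Nd = 8 / 9 = 0.8889
q = 5.61e-05 * 11.6 * 0.8889
q = 0.0005785 m^3/s per m


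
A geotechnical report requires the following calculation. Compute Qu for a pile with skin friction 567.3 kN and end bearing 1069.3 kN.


Using Qu = Qf + Qb
Qu = 567.3 + 1069.3
Qu = 1636.6 kN


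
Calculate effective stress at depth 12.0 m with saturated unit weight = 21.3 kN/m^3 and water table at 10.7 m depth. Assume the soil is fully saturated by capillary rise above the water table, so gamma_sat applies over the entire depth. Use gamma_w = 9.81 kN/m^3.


Result: 242.85 kPa

Derivation:
Total stress = gamma_sat * depth
sigma = 21.3 * 12.0 = 255.6 kPa
Pore water pressure u = gamma_w * (depth - d_wt)
u = 9.81 * (12.0 - 10.7) = 12.753 kPa
Effective stress = sigma - u
sigma' = 255.6 - 12.753 = 242.85 kPa


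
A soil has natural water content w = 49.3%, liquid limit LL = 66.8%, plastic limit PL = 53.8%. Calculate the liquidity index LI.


First compute the plasticity index:
PI = LL - PL = 66.8 - 53.8 = 13.0
Then compute the liquidity index:
LI = (w - PL) / PI
LI = (49.3 - 53.8) / 13.0
LI = -0.346


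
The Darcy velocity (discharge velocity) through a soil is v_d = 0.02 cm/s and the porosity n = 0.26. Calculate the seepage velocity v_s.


Result: 0.07692 cm/s

Derivation:
Using v_s = v_d / n
v_s = 0.02 / 0.26
v_s = 0.07692 cm/s


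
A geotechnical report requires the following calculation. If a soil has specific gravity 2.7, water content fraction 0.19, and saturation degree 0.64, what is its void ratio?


Using the relation e = Gs * w / S
e = 2.7 * 0.19 / 0.64
e = 0.8016
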